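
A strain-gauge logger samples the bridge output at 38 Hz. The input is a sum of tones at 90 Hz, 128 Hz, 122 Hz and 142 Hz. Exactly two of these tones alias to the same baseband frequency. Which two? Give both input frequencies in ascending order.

90 Hz, 128 Hz

fs/2 = 19 Hz.
90 Hz mod fs = 14 Hz.
14 Hz ≤ fs/2 = 19 Hz, appears at 14 Hz.
128 Hz mod fs = 14 Hz.
14 Hz ≤ fs/2 = 19 Hz, appears at 14 Hz.
122 Hz mod fs = 8 Hz.
8 Hz ≤ fs/2 = 19 Hz, appears at 8 Hz.
142 Hz mod fs = 28 Hz.
28 Hz > fs/2 = 19 Hz, folds to fs − 28 Hz = 10 Hz.
90 Hz and 128 Hz both map to 14 Hz.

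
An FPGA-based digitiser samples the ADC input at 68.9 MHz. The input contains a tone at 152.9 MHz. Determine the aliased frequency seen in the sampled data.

15.1 MHz

152.9 MHz mod fs = 15.1 MHz.
15.1 MHz ≤ fs/2 = 34.45 MHz, appears at 15.1 MHz.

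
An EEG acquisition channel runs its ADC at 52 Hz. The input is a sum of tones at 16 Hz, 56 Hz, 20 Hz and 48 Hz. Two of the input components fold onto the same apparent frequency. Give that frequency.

4 Hz

fs/2 = 26 Hz.
16 Hz ≤ fs/2 = 26 Hz, passes unchanged.
56 Hz mod fs = 4 Hz.
4 Hz ≤ fs/2 = 26 Hz, appears at 4 Hz.
20 Hz ≤ fs/2 = 26 Hz, passes unchanged.
48 Hz > fs/2 = 26 Hz, folds to fs − 48 Hz = 4 Hz.
48 Hz and 56 Hz both map to 4 Hz.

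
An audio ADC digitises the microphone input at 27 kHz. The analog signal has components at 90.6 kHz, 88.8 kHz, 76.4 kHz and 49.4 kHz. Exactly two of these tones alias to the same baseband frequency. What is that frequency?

4.6 kHz

fs/2 = 13.5 kHz.
90.6 kHz mod fs = 9.6 kHz.
9.6 kHz ≤ fs/2 = 13.5 kHz, appears at 9.6 kHz.
88.8 kHz mod fs = 7.8 kHz.
7.8 kHz ≤ fs/2 = 13.5 kHz, appears at 7.8 kHz.
76.4 kHz mod fs = 22.4 kHz.
22.4 kHz > fs/2 = 13.5 kHz, folds to fs − 22.4 kHz = 4.6 kHz.
49.4 kHz mod fs = 22.4 kHz.
22.4 kHz > fs/2 = 13.5 kHz, folds to fs − 22.4 kHz = 4.6 kHz.
49.4 kHz and 76.4 kHz both map to 4.6 kHz.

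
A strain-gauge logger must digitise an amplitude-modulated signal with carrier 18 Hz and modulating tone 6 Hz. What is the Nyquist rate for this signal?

48 Hz

AM sidebands sit at fc ± fm = 12 Hz and 24 Hz.
Highest-frequency component: 24 Hz.
Nyquist rate = 2 × 24 Hz = 48 Hz.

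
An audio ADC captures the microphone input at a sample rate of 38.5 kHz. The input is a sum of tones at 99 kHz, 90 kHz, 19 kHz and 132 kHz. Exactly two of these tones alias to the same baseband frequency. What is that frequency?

fs/2 = 19.25 kHz.
99 kHz mod fs = 22 kHz.
22 kHz > fs/2 = 19.25 kHz, folds to fs − 22 kHz = 16.5 kHz.
90 kHz mod fs = 13 kHz.
13 kHz ≤ fs/2 = 19.25 kHz, appears at 13 kHz.
19 kHz ≤ fs/2 = 19.25 kHz, passes unchanged.
132 kHz mod fs = 16.5 kHz.
16.5 kHz ≤ fs/2 = 19.25 kHz, appears at 16.5 kHz.
99 kHz and 132 kHz both map to 16.5 kHz.

16.5 kHz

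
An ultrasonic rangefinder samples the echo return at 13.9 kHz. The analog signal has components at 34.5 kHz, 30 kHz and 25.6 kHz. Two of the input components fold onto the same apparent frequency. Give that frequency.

2.2 kHz

fs/2 = 6.95 kHz.
34.5 kHz mod fs = 6.7 kHz.
6.7 kHz ≤ fs/2 = 6.95 kHz, appears at 6.7 kHz.
30 kHz mod fs = 2.2 kHz.
2.2 kHz ≤ fs/2 = 6.95 kHz, appears at 2.2 kHz.
25.6 kHz mod fs = 11.7 kHz.
11.7 kHz > fs/2 = 6.95 kHz, folds to fs − 11.7 kHz = 2.2 kHz.
25.6 kHz and 30 kHz both map to 2.2 kHz.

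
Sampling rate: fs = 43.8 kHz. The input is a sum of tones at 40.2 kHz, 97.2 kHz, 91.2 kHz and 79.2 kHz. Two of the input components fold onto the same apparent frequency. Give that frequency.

fs/2 = 21.9 kHz.
40.2 kHz > fs/2 = 21.9 kHz, folds to fs − 40.2 kHz = 3.6 kHz.
97.2 kHz mod fs = 9.6 kHz.
9.6 kHz ≤ fs/2 = 21.9 kHz, appears at 9.6 kHz.
91.2 kHz mod fs = 3.6 kHz.
3.6 kHz ≤ fs/2 = 21.9 kHz, appears at 3.6 kHz.
79.2 kHz mod fs = 35.4 kHz.
35.4 kHz > fs/2 = 21.9 kHz, folds to fs − 35.4 kHz = 8.4 kHz.
40.2 kHz and 91.2 kHz both map to 3.6 kHz.

3.6 kHz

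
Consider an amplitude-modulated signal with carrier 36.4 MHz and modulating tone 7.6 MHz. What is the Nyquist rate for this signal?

AM sidebands sit at fc ± fm = 28.8 MHz and 44 MHz.
Highest-frequency component: 44 MHz.
Nyquist rate = 2 × 44 MHz = 88 MHz.

88 MHz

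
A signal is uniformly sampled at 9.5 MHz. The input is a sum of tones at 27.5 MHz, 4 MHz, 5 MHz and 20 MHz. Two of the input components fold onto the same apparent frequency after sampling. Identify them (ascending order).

fs/2 = 4.75 MHz.
27.5 MHz mod fs = 8.5 MHz.
8.5 MHz > fs/2 = 4.75 MHz, folds to fs − 8.5 MHz = 1 MHz.
4 MHz ≤ fs/2 = 4.75 MHz, passes unchanged.
5 MHz > fs/2 = 4.75 MHz, folds to fs − 5 MHz = 4.5 MHz.
20 MHz mod fs = 1 MHz.
1 MHz ≤ fs/2 = 4.75 MHz, appears at 1 MHz.
20 MHz and 27.5 MHz both map to 1 MHz.

20 MHz, 27.5 MHz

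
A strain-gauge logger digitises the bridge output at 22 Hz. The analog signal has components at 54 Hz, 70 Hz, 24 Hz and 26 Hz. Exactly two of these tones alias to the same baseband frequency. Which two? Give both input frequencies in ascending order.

fs/2 = 11 Hz.
54 Hz mod fs = 10 Hz.
10 Hz ≤ fs/2 = 11 Hz, appears at 10 Hz.
70 Hz mod fs = 4 Hz.
4 Hz ≤ fs/2 = 11 Hz, appears at 4 Hz.
24 Hz mod fs = 2 Hz.
2 Hz ≤ fs/2 = 11 Hz, appears at 2 Hz.
26 Hz mod fs = 4 Hz.
4 Hz ≤ fs/2 = 11 Hz, appears at 4 Hz.
26 Hz and 70 Hz both map to 4 Hz.

26 Hz, 70 Hz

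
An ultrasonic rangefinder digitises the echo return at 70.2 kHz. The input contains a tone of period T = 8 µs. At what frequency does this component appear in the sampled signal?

15.4 kHz

T = 8 µs → f = 1/T = 125 kHz.
125 kHz mod fs = 54.8 kHz.
54.8 kHz > fs/2 = 35.1 kHz, folds to fs − 54.8 kHz = 15.4 kHz.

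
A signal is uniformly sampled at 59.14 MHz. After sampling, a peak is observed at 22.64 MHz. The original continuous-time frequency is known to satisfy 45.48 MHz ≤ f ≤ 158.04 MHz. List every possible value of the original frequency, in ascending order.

Frequencies that alias to 22.64 MHz are k·fs ± 22.64 MHz for integer k ≥ 0.
k=0: 22.64 MHz.
k=1: 36.5 MHz, 81.78 MHz.
k=2: 95.64 MHz, 140.92 MHz.
k=3: 154.78 MHz, 200.06 MHz.
k=4: 213.92 MHz, 259.2 MHz.
Within [45.48 MHz, 158.04 MHz]: 81.78 MHz, 95.64 MHz, 140.92 MHz, 154.78 MHz.

81.78 MHz, 95.64 MHz, 140.92 MHz, 154.78 MHz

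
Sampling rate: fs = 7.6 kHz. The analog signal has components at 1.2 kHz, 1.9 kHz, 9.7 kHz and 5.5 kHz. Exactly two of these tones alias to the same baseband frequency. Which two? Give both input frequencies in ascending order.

fs/2 = 3.8 kHz.
1.2 kHz ≤ fs/2 = 3.8 kHz, passes unchanged.
1.9 kHz ≤ fs/2 = 3.8 kHz, passes unchanged.
9.7 kHz mod fs = 2.1 kHz.
2.1 kHz ≤ fs/2 = 3.8 kHz, appears at 2.1 kHz.
5.5 kHz > fs/2 = 3.8 kHz, folds to fs − 5.5 kHz = 2.1 kHz.
5.5 kHz and 9.7 kHz both map to 2.1 kHz.

5.5 kHz, 9.7 kHz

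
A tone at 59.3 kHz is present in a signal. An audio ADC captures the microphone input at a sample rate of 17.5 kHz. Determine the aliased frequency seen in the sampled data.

59.3 kHz mod fs = 6.8 kHz.
6.8 kHz ≤ fs/2 = 8.75 kHz, appears at 6.8 kHz.

6.8 kHz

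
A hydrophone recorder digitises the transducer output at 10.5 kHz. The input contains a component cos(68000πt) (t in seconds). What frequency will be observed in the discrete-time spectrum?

ω = 68000π rad/s → f = ω/(2π) = 34000 Hz = 34 kHz.
34 kHz mod fs = 2.5 kHz.
2.5 kHz ≤ fs/2 = 5.25 kHz, appears at 2.5 kHz.

2.5 kHz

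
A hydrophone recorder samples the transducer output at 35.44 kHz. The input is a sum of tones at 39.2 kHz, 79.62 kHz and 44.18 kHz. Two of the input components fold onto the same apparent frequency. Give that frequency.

fs/2 = 17.72 kHz.
39.2 kHz mod fs = 3.76 kHz.
3.76 kHz ≤ fs/2 = 17.72 kHz, appears at 3.76 kHz.
79.62 kHz mod fs = 8.74 kHz.
8.74 kHz ≤ fs/2 = 17.72 kHz, appears at 8.74 kHz.
44.18 kHz mod fs = 8.74 kHz.
8.74 kHz ≤ fs/2 = 17.72 kHz, appears at 8.74 kHz.
44.18 kHz and 79.62 kHz both map to 8.74 kHz.

8.74 kHz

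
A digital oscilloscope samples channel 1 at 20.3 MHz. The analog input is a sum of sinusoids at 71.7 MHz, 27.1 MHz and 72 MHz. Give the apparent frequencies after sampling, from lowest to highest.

6.8 MHz, 9.2 MHz, 9.5 MHz

fs/2 = 10.15 MHz.
71.7 MHz mod fs = 10.8 MHz.
10.8 MHz > fs/2 = 10.15 MHz, folds to fs − 10.8 MHz = 9.5 MHz.
27.1 MHz mod fs = 6.8 MHz.
6.8 MHz ≤ fs/2 = 10.15 MHz, appears at 6.8 MHz.
72 MHz mod fs = 11.1 MHz.
11.1 MHz > fs/2 = 10.15 MHz, folds to fs − 11.1 MHz = 9.2 MHz.
Distinct values: {6.8 MHz, 9.2 MHz, 9.5 MHz}.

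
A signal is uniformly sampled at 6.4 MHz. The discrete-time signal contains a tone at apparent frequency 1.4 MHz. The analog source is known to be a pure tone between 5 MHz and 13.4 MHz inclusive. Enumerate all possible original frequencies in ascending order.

5 MHz, 7.8 MHz, 11.4 MHz

Frequencies that alias to 1.4 MHz are k·fs ± 1.4 MHz for integer k ≥ 0.
k=0: 1.4 MHz.
k=1: 5 MHz, 7.8 MHz.
k=2: 11.4 MHz, 14.2 MHz.
k=3: 17.8 MHz, 20.6 MHz.
Within [5 MHz, 13.4 MHz]: 5 MHz, 7.8 MHz, 11.4 MHz.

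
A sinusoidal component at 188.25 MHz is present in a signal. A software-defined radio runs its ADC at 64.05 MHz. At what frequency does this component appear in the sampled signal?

188.25 MHz mod fs = 60.15 MHz.
60.15 MHz > fs/2 = 32.025 MHz, folds to fs − 60.15 MHz = 3.9 MHz.

3.9 MHz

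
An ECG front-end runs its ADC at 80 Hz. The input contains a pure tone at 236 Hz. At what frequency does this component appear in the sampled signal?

4 Hz

236 Hz mod fs = 76 Hz.
76 Hz > fs/2 = 40 Hz, folds to fs − 76 Hz = 4 Hz.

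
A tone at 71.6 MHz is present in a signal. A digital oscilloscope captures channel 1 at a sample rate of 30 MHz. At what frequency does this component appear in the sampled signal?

11.6 MHz

71.6 MHz mod fs = 11.6 MHz.
11.6 MHz ≤ fs/2 = 15 MHz, appears at 11.6 MHz.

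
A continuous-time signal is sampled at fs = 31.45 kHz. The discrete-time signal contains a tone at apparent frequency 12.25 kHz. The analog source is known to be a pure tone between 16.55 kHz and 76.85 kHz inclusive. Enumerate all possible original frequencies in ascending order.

Frequencies that alias to 12.25 kHz are k·fs ± 12.25 kHz for integer k ≥ 0.
k=0: 12.25 kHz.
k=1: 19.2 kHz, 43.7 kHz.
k=2: 50.65 kHz, 75.15 kHz.
k=3: 82.1 kHz, 106.6 kHz.
Within [16.55 kHz, 76.85 kHz]: 19.2 kHz, 43.7 kHz, 50.65 kHz, 75.15 kHz.

19.2 kHz, 43.7 kHz, 50.65 kHz, 75.15 kHz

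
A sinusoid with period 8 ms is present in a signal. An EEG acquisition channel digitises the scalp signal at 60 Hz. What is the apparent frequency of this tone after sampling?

5 Hz

T = 8 ms → f = 1/T = 125 Hz.
125 Hz mod fs = 5 Hz.
5 Hz ≤ fs/2 = 30 Hz, appears at 5 Hz.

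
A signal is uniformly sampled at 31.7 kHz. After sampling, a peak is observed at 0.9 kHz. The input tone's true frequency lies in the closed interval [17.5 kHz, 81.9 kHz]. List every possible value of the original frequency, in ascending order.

Frequencies that alias to 0.9 kHz are k·fs ± 0.9 kHz for integer k ≥ 0.
k=0: 0.9 kHz.
k=1: 30.8 kHz, 32.6 kHz.
k=2: 62.5 kHz, 64.3 kHz.
k=3: 94.2 kHz, 96 kHz.
Within [17.5 kHz, 81.9 kHz]: 30.8 kHz, 32.6 kHz, 62.5 kHz, 64.3 kHz.

30.8 kHz, 32.6 kHz, 62.5 kHz, 64.3 kHz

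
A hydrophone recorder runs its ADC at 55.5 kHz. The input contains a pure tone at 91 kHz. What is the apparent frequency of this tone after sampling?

20 kHz

91 kHz mod fs = 35.5 kHz.
35.5 kHz > fs/2 = 27.75 kHz, folds to fs − 35.5 kHz = 20 kHz.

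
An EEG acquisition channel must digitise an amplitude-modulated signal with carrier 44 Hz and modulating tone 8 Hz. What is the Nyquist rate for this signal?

AM sidebands sit at fc ± fm = 36 Hz and 52 Hz.
Highest-frequency component: 52 Hz.
Nyquist rate = 2 × 52 Hz = 104 Hz.

104 Hz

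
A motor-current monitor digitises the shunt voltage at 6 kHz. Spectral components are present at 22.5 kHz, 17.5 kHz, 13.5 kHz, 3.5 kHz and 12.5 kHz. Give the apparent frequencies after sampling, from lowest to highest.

fs/2 = 3 kHz.
22.5 kHz mod fs = 4.5 kHz.
4.5 kHz > fs/2 = 3 kHz, folds to fs − 4.5 kHz = 1.5 kHz.
17.5 kHz mod fs = 5.5 kHz.
5.5 kHz > fs/2 = 3 kHz, folds to fs − 5.5 kHz = 0.5 kHz.
13.5 kHz mod fs = 1.5 kHz.
1.5 kHz ≤ fs/2 = 3 kHz, appears at 1.5 kHz.
3.5 kHz > fs/2 = 3 kHz, folds to fs − 3.5 kHz = 2.5 kHz.
12.5 kHz mod fs = 0.5 kHz.
0.5 kHz ≤ fs/2 = 3 kHz, appears at 0.5 kHz.
Distinct values: {0.5 kHz, 1.5 kHz, 2.5 kHz}.

0.5 kHz, 1.5 kHz, 2.5 kHz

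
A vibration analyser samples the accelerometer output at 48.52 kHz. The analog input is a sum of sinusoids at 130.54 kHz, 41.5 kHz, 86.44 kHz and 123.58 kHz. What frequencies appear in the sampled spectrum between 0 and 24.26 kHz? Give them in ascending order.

fs/2 = 24.26 kHz.
130.54 kHz mod fs = 33.5 kHz.
33.5 kHz > fs/2 = 24.26 kHz, folds to fs − 33.5 kHz = 15.02 kHz.
41.5 kHz > fs/2 = 24.26 kHz, folds to fs − 41.5 kHz = 7.02 kHz.
86.44 kHz mod fs = 37.92 kHz.
37.92 kHz > fs/2 = 24.26 kHz, folds to fs − 37.92 kHz = 10.6 kHz.
123.58 kHz mod fs = 26.54 kHz.
26.54 kHz > fs/2 = 24.26 kHz, folds to fs − 26.54 kHz = 21.98 kHz.
Distinct values: {7.02 kHz, 10.6 kHz, 15.02 kHz, 21.98 kHz}.

7.02 kHz, 10.6 kHz, 15.02 kHz, 21.98 kHz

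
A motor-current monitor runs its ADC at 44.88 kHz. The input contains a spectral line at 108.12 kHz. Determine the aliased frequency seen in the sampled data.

108.12 kHz mod fs = 18.36 kHz.
18.36 kHz ≤ fs/2 = 22.44 kHz, appears at 18.36 kHz.

18.36 kHz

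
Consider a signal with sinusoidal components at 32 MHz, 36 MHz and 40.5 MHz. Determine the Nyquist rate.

81 MHz

Highest-frequency component: 40.5 MHz.
Nyquist rate = 2 × 40.5 MHz = 81 MHz.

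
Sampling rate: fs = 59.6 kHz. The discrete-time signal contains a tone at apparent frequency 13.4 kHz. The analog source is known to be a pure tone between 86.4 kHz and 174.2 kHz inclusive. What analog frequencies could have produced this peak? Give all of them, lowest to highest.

Frequencies that alias to 13.4 kHz are k·fs ± 13.4 kHz for integer k ≥ 0.
k=0: 13.4 kHz.
k=1: 46.2 kHz, 73 kHz.
k=2: 105.8 kHz, 132.6 kHz.
k=3: 165.4 kHz, 192.2 kHz.
k=4: 225 kHz, 251.8 kHz.
Within [86.4 kHz, 174.2 kHz]: 105.8 kHz, 132.6 kHz, 165.4 kHz.

105.8 kHz, 132.6 kHz, 165.4 kHz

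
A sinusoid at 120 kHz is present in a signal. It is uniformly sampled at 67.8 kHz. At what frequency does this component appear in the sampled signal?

15.6 kHz

120 kHz mod fs = 52.2 kHz.
52.2 kHz > fs/2 = 33.9 kHz, folds to fs − 52.2 kHz = 15.6 kHz.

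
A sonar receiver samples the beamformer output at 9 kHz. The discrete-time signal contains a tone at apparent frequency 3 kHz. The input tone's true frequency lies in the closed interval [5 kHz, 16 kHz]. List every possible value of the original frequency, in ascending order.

6 kHz, 12 kHz, 15 kHz

Frequencies that alias to 3 kHz are k·fs ± 3 kHz for integer k ≥ 0.
k=0: 3 kHz.
k=1: 6 kHz, 12 kHz.
k=2: 15 kHz, 21 kHz.
k=3: 24 kHz, 30 kHz.
Within [5 kHz, 16 kHz]: 6 kHz, 12 kHz, 15 kHz.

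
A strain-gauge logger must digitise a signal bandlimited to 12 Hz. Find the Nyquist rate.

Nyquist rate = 2 × 12 Hz = 24 Hz.

24 Hz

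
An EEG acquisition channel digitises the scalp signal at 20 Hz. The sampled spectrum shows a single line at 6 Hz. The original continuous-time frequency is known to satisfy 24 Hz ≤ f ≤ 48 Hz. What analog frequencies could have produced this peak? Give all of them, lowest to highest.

Frequencies that alias to 6 Hz are k·fs ± 6 Hz for integer k ≥ 0.
k=0: 6 Hz.
k=1: 14 Hz, 26 Hz.
k=2: 34 Hz, 46 Hz.
k=3: 54 Hz, 66 Hz.
Within [24 Hz, 48 Hz]: 26 Hz, 34 Hz, 46 Hz.

26 Hz, 34 Hz, 46 Hz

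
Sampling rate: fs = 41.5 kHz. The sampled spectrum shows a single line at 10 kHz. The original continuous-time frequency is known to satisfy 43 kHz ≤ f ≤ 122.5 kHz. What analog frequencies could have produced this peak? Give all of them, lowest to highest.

51.5 kHz, 73 kHz, 93 kHz, 114.5 kHz

Frequencies that alias to 10 kHz are k·fs ± 10 kHz for integer k ≥ 0.
k=0: 10 kHz.
k=1: 31.5 kHz, 51.5 kHz.
k=2: 73 kHz, 93 kHz.
k=3: 114.5 kHz, 134.5 kHz.
k=4: 156 kHz, 176 kHz.
Within [43 kHz, 122.5 kHz]: 51.5 kHz, 73 kHz, 93 kHz, 114.5 kHz.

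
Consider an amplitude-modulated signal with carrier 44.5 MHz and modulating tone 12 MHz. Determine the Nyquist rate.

AM sidebands sit at fc ± fm = 32.5 MHz and 56.5 MHz.
Highest-frequency component: 56.5 MHz.
Nyquist rate = 2 × 56.5 MHz = 113 MHz.

113 MHz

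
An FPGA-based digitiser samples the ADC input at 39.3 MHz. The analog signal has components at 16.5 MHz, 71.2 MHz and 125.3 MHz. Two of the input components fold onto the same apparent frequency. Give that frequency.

fs/2 = 19.65 MHz.
16.5 MHz ≤ fs/2 = 19.65 MHz, passes unchanged.
71.2 MHz mod fs = 31.9 MHz.
31.9 MHz > fs/2 = 19.65 MHz, folds to fs − 31.9 MHz = 7.4 MHz.
125.3 MHz mod fs = 7.4 MHz.
7.4 MHz ≤ fs/2 = 19.65 MHz, appears at 7.4 MHz.
71.2 MHz and 125.3 MHz both map to 7.4 MHz.

7.4 MHz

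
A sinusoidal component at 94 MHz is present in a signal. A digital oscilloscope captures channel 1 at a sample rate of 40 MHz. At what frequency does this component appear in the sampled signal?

94 MHz mod fs = 14 MHz.
14 MHz ≤ fs/2 = 20 MHz, appears at 14 MHz.

14 MHz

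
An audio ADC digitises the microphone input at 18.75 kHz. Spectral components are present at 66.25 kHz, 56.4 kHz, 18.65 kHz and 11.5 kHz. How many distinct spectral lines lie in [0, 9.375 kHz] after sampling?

fs/2 = 9.375 kHz.
66.25 kHz mod fs = 10 kHz.
10 kHz > fs/2 = 9.375 kHz, folds to fs − 10 kHz = 8.75 kHz.
56.4 kHz mod fs = 0.15 kHz.
0.15 kHz ≤ fs/2 = 9.375 kHz, appears at 0.15 kHz.
18.65 kHz > fs/2 = 9.375 kHz, folds to fs − 18.65 kHz = 0.1 kHz.
11.5 kHz > fs/2 = 9.375 kHz, folds to fs − 11.5 kHz = 7.25 kHz.
Distinct values: {0.1 kHz, 0.15 kHz, 7.25 kHz, 8.75 kHz} → 4.

4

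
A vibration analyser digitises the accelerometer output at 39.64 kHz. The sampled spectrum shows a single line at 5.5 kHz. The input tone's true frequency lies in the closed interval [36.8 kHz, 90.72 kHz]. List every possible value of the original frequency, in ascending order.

Frequencies that alias to 5.5 kHz are k·fs ± 5.5 kHz for integer k ≥ 0.
k=0: 5.5 kHz.
k=1: 34.14 kHz, 45.14 kHz.
k=2: 73.78 kHz, 84.78 kHz.
k=3: 113.42 kHz, 124.42 kHz.
Within [36.8 kHz, 90.72 kHz]: 45.14 kHz, 73.78 kHz, 84.78 kHz.

45.14 kHz, 73.78 kHz, 84.78 kHz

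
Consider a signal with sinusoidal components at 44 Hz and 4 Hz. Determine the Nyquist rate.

88 Hz

Highest-frequency component: 44 Hz.
Nyquist rate = 2 × 44 Hz = 88 Hz.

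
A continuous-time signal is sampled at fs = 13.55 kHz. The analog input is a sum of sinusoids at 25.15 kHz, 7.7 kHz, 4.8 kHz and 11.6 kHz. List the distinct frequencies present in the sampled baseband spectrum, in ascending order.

fs/2 = 6.775 kHz.
25.15 kHz mod fs = 11.6 kHz.
11.6 kHz > fs/2 = 6.775 kHz, folds to fs − 11.6 kHz = 1.95 kHz.
7.7 kHz > fs/2 = 6.775 kHz, folds to fs − 7.7 kHz = 5.85 kHz.
4.8 kHz ≤ fs/2 = 6.775 kHz, passes unchanged.
11.6 kHz > fs/2 = 6.775 kHz, folds to fs − 11.6 kHz = 1.95 kHz.
Distinct values: {1.95 kHz, 4.8 kHz, 5.85 kHz}.

1.95 kHz, 4.8 kHz, 5.85 kHz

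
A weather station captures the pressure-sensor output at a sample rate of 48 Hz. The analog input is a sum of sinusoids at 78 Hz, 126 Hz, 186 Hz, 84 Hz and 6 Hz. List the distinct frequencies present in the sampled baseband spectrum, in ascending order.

6 Hz, 12 Hz, 18 Hz

fs/2 = 24 Hz.
78 Hz mod fs = 30 Hz.
30 Hz > fs/2 = 24 Hz, folds to fs − 30 Hz = 18 Hz.
126 Hz mod fs = 30 Hz.
30 Hz > fs/2 = 24 Hz, folds to fs − 30 Hz = 18 Hz.
186 Hz mod fs = 42 Hz.
42 Hz > fs/2 = 24 Hz, folds to fs − 42 Hz = 6 Hz.
84 Hz mod fs = 36 Hz.
36 Hz > fs/2 = 24 Hz, folds to fs − 36 Hz = 12 Hz.
6 Hz ≤ fs/2 = 24 Hz, passes unchanged.
Distinct values: {6 Hz, 12 Hz, 18 Hz}.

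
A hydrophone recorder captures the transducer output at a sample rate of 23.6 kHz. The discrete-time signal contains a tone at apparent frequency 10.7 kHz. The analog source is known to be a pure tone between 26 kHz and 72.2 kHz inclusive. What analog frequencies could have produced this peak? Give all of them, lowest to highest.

Frequencies that alias to 10.7 kHz are k·fs ± 10.7 kHz for integer k ≥ 0.
k=0: 10.7 kHz.
k=1: 12.9 kHz, 34.3 kHz.
k=2: 36.5 kHz, 57.9 kHz.
k=3: 60.1 kHz, 81.5 kHz.
k=4: 83.7 kHz, 105.1 kHz.
Within [26 kHz, 72.2 kHz]: 34.3 kHz, 36.5 kHz, 57.9 kHz, 60.1 kHz.

34.3 kHz, 36.5 kHz, 57.9 kHz, 60.1 kHz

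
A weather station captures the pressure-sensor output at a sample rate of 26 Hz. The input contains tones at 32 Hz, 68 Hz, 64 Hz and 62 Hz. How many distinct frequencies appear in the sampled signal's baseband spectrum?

3

fs/2 = 13 Hz.
32 Hz mod fs = 6 Hz.
6 Hz ≤ fs/2 = 13 Hz, appears at 6 Hz.
68 Hz mod fs = 16 Hz.
16 Hz > fs/2 = 13 Hz, folds to fs − 16 Hz = 10 Hz.
64 Hz mod fs = 12 Hz.
12 Hz ≤ fs/2 = 13 Hz, appears at 12 Hz.
62 Hz mod fs = 10 Hz.
10 Hz ≤ fs/2 = 13 Hz, appears at 10 Hz.
Distinct values: {6 Hz, 10 Hz, 12 Hz} → 3.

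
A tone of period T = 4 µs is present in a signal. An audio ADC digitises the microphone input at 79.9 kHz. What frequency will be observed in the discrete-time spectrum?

10.3 kHz

T = 4 µs → f = 1/T = 250 kHz.
250 kHz mod fs = 10.3 kHz.
10.3 kHz ≤ fs/2 = 39.95 kHz, appears at 10.3 kHz.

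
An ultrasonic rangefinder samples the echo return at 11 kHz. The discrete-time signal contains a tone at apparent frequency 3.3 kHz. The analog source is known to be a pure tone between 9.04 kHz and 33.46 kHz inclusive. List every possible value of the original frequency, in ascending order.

14.3 kHz, 18.7 kHz, 25.3 kHz, 29.7 kHz

Frequencies that alias to 3.3 kHz are k·fs ± 3.3 kHz for integer k ≥ 0.
k=0: 3.3 kHz.
k=1: 7.7 kHz, 14.3 kHz.
k=2: 18.7 kHz, 25.3 kHz.
k=3: 29.7 kHz, 36.3 kHz.
k=4: 40.7 kHz, 47.3 kHz.
Within [9.04 kHz, 33.46 kHz]: 14.3 kHz, 18.7 kHz, 25.3 kHz, 29.7 kHz.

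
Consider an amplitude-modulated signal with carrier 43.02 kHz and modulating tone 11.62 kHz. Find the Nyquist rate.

109.28 kHz

AM sidebands sit at fc ± fm = 31.4 kHz and 54.64 kHz.
Highest-frequency component: 54.64 kHz.
Nyquist rate = 2 × 54.64 kHz = 109.28 kHz.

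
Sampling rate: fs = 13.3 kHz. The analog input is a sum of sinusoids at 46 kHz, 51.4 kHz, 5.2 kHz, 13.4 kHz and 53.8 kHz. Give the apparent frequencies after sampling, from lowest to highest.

0.1 kHz, 0.6 kHz, 1.8 kHz, 5.2 kHz, 6.1 kHz

fs/2 = 6.65 kHz.
46 kHz mod fs = 6.1 kHz.
6.1 kHz ≤ fs/2 = 6.65 kHz, appears at 6.1 kHz.
51.4 kHz mod fs = 11.5 kHz.
11.5 kHz > fs/2 = 6.65 kHz, folds to fs − 11.5 kHz = 1.8 kHz.
5.2 kHz ≤ fs/2 = 6.65 kHz, passes unchanged.
13.4 kHz mod fs = 0.1 kHz.
0.1 kHz ≤ fs/2 = 6.65 kHz, appears at 0.1 kHz.
53.8 kHz mod fs = 0.6 kHz.
0.6 kHz ≤ fs/2 = 6.65 kHz, appears at 0.6 kHz.
Distinct values: {0.1 kHz, 0.6 kHz, 1.8 kHz, 5.2 kHz, 6.1 kHz}.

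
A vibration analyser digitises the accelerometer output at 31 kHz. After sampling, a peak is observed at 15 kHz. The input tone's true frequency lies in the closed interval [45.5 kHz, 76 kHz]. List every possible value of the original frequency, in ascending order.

Frequencies that alias to 15 kHz are k·fs ± 15 kHz for integer k ≥ 0.
k=0: 15 kHz.
k=1: 16 kHz, 46 kHz.
k=2: 47 kHz, 77 kHz.
k=3: 78 kHz, 108 kHz.
Within [45.5 kHz, 76 kHz]: 46 kHz, 47 kHz.

46 kHz, 47 kHz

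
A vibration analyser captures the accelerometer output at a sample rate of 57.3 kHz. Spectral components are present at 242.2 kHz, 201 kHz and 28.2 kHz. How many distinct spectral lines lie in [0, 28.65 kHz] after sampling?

fs/2 = 28.65 kHz.
242.2 kHz mod fs = 13 kHz.
13 kHz ≤ fs/2 = 28.65 kHz, appears at 13 kHz.
201 kHz mod fs = 29.1 kHz.
29.1 kHz > fs/2 = 28.65 kHz, folds to fs − 29.1 kHz = 28.2 kHz.
28.2 kHz ≤ fs/2 = 28.65 kHz, passes unchanged.
Distinct values: {13 kHz, 28.2 kHz} → 2.

2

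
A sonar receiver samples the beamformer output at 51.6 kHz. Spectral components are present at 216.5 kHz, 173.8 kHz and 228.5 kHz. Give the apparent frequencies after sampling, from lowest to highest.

10.1 kHz, 19 kHz, 22.1 kHz

fs/2 = 25.8 kHz.
216.5 kHz mod fs = 10.1 kHz.
10.1 kHz ≤ fs/2 = 25.8 kHz, appears at 10.1 kHz.
173.8 kHz mod fs = 19 kHz.
19 kHz ≤ fs/2 = 25.8 kHz, appears at 19 kHz.
228.5 kHz mod fs = 22.1 kHz.
22.1 kHz ≤ fs/2 = 25.8 kHz, appears at 22.1 kHz.
Distinct values: {10.1 kHz, 19 kHz, 22.1 kHz}.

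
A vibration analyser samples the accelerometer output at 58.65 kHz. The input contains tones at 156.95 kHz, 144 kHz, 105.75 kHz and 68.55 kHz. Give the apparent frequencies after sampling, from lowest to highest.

9.9 kHz, 11.55 kHz, 19 kHz, 26.7 kHz

fs/2 = 29.325 kHz.
156.95 kHz mod fs = 39.65 kHz.
39.65 kHz > fs/2 = 29.325 kHz, folds to fs − 39.65 kHz = 19 kHz.
144 kHz mod fs = 26.7 kHz.
26.7 kHz ≤ fs/2 = 29.325 kHz, appears at 26.7 kHz.
105.75 kHz mod fs = 47.1 kHz.
47.1 kHz > fs/2 = 29.325 kHz, folds to fs − 47.1 kHz = 11.55 kHz.
68.55 kHz mod fs = 9.9 kHz.
9.9 kHz ≤ fs/2 = 29.325 kHz, appears at 9.9 kHz.
Distinct values: {9.9 kHz, 11.55 kHz, 19 kHz, 26.7 kHz}.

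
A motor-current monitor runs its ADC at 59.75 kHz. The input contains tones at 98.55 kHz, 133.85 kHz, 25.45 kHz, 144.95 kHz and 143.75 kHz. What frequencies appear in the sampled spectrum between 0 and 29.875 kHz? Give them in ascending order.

14.35 kHz, 20.95 kHz, 24.25 kHz, 25.45 kHz

fs/2 = 29.875 kHz.
98.55 kHz mod fs = 38.8 kHz.
38.8 kHz > fs/2 = 29.875 kHz, folds to fs − 38.8 kHz = 20.95 kHz.
133.85 kHz mod fs = 14.35 kHz.
14.35 kHz ≤ fs/2 = 29.875 kHz, appears at 14.35 kHz.
25.45 kHz ≤ fs/2 = 29.875 kHz, passes unchanged.
144.95 kHz mod fs = 25.45 kHz.
25.45 kHz ≤ fs/2 = 29.875 kHz, appears at 25.45 kHz.
143.75 kHz mod fs = 24.25 kHz.
24.25 kHz ≤ fs/2 = 29.875 kHz, appears at 24.25 kHz.
Distinct values: {14.35 kHz, 20.95 kHz, 24.25 kHz, 25.45 kHz}.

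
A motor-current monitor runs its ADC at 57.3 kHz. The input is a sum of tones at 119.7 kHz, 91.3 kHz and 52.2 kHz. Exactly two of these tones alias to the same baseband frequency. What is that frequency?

fs/2 = 28.65 kHz.
119.7 kHz mod fs = 5.1 kHz.
5.1 kHz ≤ fs/2 = 28.65 kHz, appears at 5.1 kHz.
91.3 kHz mod fs = 34 kHz.
34 kHz > fs/2 = 28.65 kHz, folds to fs − 34 kHz = 23.3 kHz.
52.2 kHz > fs/2 = 28.65 kHz, folds to fs − 52.2 kHz = 5.1 kHz.
52.2 kHz and 119.7 kHz both map to 5.1 kHz.

5.1 kHz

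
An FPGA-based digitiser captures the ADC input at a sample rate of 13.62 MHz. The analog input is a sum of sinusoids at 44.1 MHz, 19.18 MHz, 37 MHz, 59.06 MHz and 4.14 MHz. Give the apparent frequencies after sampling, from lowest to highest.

fs/2 = 6.81 MHz.
44.1 MHz mod fs = 3.24 MHz.
3.24 MHz ≤ fs/2 = 6.81 MHz, appears at 3.24 MHz.
19.18 MHz mod fs = 5.56 MHz.
5.56 MHz ≤ fs/2 = 6.81 MHz, appears at 5.56 MHz.
37 MHz mod fs = 9.76 MHz.
9.76 MHz > fs/2 = 6.81 MHz, folds to fs − 9.76 MHz = 3.86 MHz.
59.06 MHz mod fs = 4.58 MHz.
4.58 MHz ≤ fs/2 = 6.81 MHz, appears at 4.58 MHz.
4.14 MHz ≤ fs/2 = 6.81 MHz, passes unchanged.
Distinct values: {3.24 MHz, 3.86 MHz, 4.14 MHz, 4.58 MHz, 5.56 MHz}.

3.24 MHz, 3.86 MHz, 4.14 MHz, 4.58 MHz, 5.56 MHz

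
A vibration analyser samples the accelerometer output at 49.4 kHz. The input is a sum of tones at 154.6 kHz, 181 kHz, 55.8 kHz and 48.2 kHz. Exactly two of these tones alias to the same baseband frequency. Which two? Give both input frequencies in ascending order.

fs/2 = 24.7 kHz.
154.6 kHz mod fs = 6.4 kHz.
6.4 kHz ≤ fs/2 = 24.7 kHz, appears at 6.4 kHz.
181 kHz mod fs = 32.8 kHz.
32.8 kHz > fs/2 = 24.7 kHz, folds to fs − 32.8 kHz = 16.6 kHz.
55.8 kHz mod fs = 6.4 kHz.
6.4 kHz ≤ fs/2 = 24.7 kHz, appears at 6.4 kHz.
48.2 kHz > fs/2 = 24.7 kHz, folds to fs − 48.2 kHz = 1.2 kHz.
55.8 kHz and 154.6 kHz both map to 6.4 kHz.

55.8 kHz, 154.6 kHz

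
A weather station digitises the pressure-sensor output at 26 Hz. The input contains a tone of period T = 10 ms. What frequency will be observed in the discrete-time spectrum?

T = 10 ms → f = 1/T = 100 Hz.
100 Hz mod fs = 22 Hz.
22 Hz > fs/2 = 13 Hz, folds to fs − 22 Hz = 4 Hz.

4 Hz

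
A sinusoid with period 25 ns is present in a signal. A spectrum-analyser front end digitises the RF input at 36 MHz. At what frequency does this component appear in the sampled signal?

T = 25 ns → f = 1/T = 40 MHz.
40 MHz mod fs = 4 MHz.
4 MHz ≤ fs/2 = 18 MHz, appears at 4 MHz.

4 MHz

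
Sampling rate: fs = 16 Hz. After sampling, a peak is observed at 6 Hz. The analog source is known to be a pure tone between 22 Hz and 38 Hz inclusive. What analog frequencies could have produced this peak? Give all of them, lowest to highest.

22 Hz, 26 Hz, 38 Hz

Frequencies that alias to 6 Hz are k·fs ± 6 Hz for integer k ≥ 0.
k=0: 6 Hz.
k=1: 10 Hz, 22 Hz.
k=2: 26 Hz, 38 Hz.
k=3: 42 Hz, 54 Hz.
Within [22 Hz, 38 Hz]: 22 Hz, 26 Hz, 38 Hz.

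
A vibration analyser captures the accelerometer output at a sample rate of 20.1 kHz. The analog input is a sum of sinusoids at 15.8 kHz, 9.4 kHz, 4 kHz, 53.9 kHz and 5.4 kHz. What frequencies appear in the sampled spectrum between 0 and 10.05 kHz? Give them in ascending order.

4 kHz, 4.3 kHz, 5.4 kHz, 6.4 kHz, 9.4 kHz

fs/2 = 10.05 kHz.
15.8 kHz > fs/2 = 10.05 kHz, folds to fs − 15.8 kHz = 4.3 kHz.
9.4 kHz ≤ fs/2 = 10.05 kHz, passes unchanged.
4 kHz ≤ fs/2 = 10.05 kHz, passes unchanged.
53.9 kHz mod fs = 13.7 kHz.
13.7 kHz > fs/2 = 10.05 kHz, folds to fs − 13.7 kHz = 6.4 kHz.
5.4 kHz ≤ fs/2 = 10.05 kHz, passes unchanged.
Distinct values: {4 kHz, 4.3 kHz, 5.4 kHz, 6.4 kHz, 9.4 kHz}.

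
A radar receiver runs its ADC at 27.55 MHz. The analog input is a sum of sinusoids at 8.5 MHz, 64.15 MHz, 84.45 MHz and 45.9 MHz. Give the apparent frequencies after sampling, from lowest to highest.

1.8 MHz, 8.5 MHz, 9.05 MHz, 9.2 MHz

fs/2 = 13.775 MHz.
8.5 MHz ≤ fs/2 = 13.775 MHz, passes unchanged.
64.15 MHz mod fs = 9.05 MHz.
9.05 MHz ≤ fs/2 = 13.775 MHz, appears at 9.05 MHz.
84.45 MHz mod fs = 1.8 MHz.
1.8 MHz ≤ fs/2 = 13.775 MHz, appears at 1.8 MHz.
45.9 MHz mod fs = 18.35 MHz.
18.35 MHz > fs/2 = 13.775 MHz, folds to fs − 18.35 MHz = 9.2 MHz.
Distinct values: {1.8 MHz, 8.5 MHz, 9.05 MHz, 9.2 MHz}.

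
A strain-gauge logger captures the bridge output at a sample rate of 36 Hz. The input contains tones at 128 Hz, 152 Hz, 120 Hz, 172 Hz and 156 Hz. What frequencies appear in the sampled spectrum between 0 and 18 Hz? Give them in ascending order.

8 Hz, 12 Hz, 16 Hz

fs/2 = 18 Hz.
128 Hz mod fs = 20 Hz.
20 Hz > fs/2 = 18 Hz, folds to fs − 20 Hz = 16 Hz.
152 Hz mod fs = 8 Hz.
8 Hz ≤ fs/2 = 18 Hz, appears at 8 Hz.
120 Hz mod fs = 12 Hz.
12 Hz ≤ fs/2 = 18 Hz, appears at 12 Hz.
172 Hz mod fs = 28 Hz.
28 Hz > fs/2 = 18 Hz, folds to fs − 28 Hz = 8 Hz.
156 Hz mod fs = 12 Hz.
12 Hz ≤ fs/2 = 18 Hz, appears at 12 Hz.
Distinct values: {8 Hz, 12 Hz, 16 Hz}.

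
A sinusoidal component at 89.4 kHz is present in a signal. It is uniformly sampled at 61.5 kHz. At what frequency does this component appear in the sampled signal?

27.9 kHz

89.4 kHz mod fs = 27.9 kHz.
27.9 kHz ≤ fs/2 = 30.75 kHz, appears at 27.9 kHz.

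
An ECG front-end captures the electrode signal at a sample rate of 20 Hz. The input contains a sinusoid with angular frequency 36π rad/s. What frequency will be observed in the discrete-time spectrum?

2 Hz

ω = 36π rad/s → f = ω/(2π) = 18 Hz.
18 Hz > fs/2 = 10 Hz, folds to fs − 18 Hz = 2 Hz.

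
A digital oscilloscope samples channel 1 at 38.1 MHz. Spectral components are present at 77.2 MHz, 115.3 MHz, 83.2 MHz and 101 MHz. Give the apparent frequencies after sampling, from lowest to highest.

1 MHz, 7 MHz, 13.3 MHz

fs/2 = 19.05 MHz.
77.2 MHz mod fs = 1 MHz.
1 MHz ≤ fs/2 = 19.05 MHz, appears at 1 MHz.
115.3 MHz mod fs = 1 MHz.
1 MHz ≤ fs/2 = 19.05 MHz, appears at 1 MHz.
83.2 MHz mod fs = 7 MHz.
7 MHz ≤ fs/2 = 19.05 MHz, appears at 7 MHz.
101 MHz mod fs = 24.8 MHz.
24.8 MHz > fs/2 = 19.05 MHz, folds to fs − 24.8 MHz = 13.3 MHz.
Distinct values: {1 MHz, 7 MHz, 13.3 MHz}.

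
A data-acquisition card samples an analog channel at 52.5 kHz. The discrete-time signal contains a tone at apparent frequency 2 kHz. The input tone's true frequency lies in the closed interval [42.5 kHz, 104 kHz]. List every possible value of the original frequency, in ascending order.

Frequencies that alias to 2 kHz are k·fs ± 2 kHz for integer k ≥ 0.
k=0: 2 kHz.
k=1: 50.5 kHz, 54.5 kHz.
k=2: 103 kHz, 107 kHz.
k=3: 155.5 kHz, 159.5 kHz.
Within [42.5 kHz, 104 kHz]: 50.5 kHz, 54.5 kHz, 103 kHz.

50.5 kHz, 54.5 kHz, 103 kHz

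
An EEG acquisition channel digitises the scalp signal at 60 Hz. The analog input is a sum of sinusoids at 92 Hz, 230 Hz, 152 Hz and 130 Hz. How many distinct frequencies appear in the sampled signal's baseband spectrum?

fs/2 = 30 Hz.
92 Hz mod fs = 32 Hz.
32 Hz > fs/2 = 30 Hz, folds to fs − 32 Hz = 28 Hz.
230 Hz mod fs = 50 Hz.
50 Hz > fs/2 = 30 Hz, folds to fs − 50 Hz = 10 Hz.
152 Hz mod fs = 32 Hz.
32 Hz > fs/2 = 30 Hz, folds to fs − 32 Hz = 28 Hz.
130 Hz mod fs = 10 Hz.
10 Hz ≤ fs/2 = 30 Hz, appears at 10 Hz.
Distinct values: {10 Hz, 28 Hz} → 2.

2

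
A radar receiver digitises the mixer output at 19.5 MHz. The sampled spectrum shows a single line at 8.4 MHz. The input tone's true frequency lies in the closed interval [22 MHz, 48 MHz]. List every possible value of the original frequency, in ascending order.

Frequencies that alias to 8.4 MHz are k·fs ± 8.4 MHz for integer k ≥ 0.
k=0: 8.4 MHz.
k=1: 11.1 MHz, 27.9 MHz.
k=2: 30.6 MHz, 47.4 MHz.
k=3: 50.1 MHz, 66.9 MHz.
Within [22 MHz, 48 MHz]: 27.9 MHz, 30.6 MHz, 47.4 MHz.

27.9 MHz, 30.6 MHz, 47.4 MHz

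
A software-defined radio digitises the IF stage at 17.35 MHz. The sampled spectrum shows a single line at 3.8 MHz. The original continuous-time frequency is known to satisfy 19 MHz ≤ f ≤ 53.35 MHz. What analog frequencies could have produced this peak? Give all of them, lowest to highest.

21.15 MHz, 30.9 MHz, 38.5 MHz, 48.25 MHz

Frequencies that alias to 3.8 MHz are k·fs ± 3.8 MHz for integer k ≥ 0.
k=0: 3.8 MHz.
k=1: 13.55 MHz, 21.15 MHz.
k=2: 30.9 MHz, 38.5 MHz.
k=3: 48.25 MHz, 55.85 MHz.
k=4: 65.6 MHz, 73.2 MHz.
Within [19 MHz, 53.35 MHz]: 21.15 MHz, 30.9 MHz, 38.5 MHz, 48.25 MHz.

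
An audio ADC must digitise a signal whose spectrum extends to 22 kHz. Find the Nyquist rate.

Nyquist rate = 2 × 22 kHz = 44 kHz.

44 kHz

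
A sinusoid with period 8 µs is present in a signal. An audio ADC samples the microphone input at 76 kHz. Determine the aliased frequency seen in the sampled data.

27 kHz

T = 8 µs → f = 1/T = 125 kHz.
125 kHz mod fs = 49 kHz.
49 kHz > fs/2 = 38 kHz, folds to fs − 49 kHz = 27 kHz.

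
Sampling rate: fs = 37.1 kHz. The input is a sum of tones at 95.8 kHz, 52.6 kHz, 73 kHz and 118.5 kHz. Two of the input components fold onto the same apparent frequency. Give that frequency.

15.5 kHz

fs/2 = 18.55 kHz.
95.8 kHz mod fs = 21.6 kHz.
21.6 kHz > fs/2 = 18.55 kHz, folds to fs − 21.6 kHz = 15.5 kHz.
52.6 kHz mod fs = 15.5 kHz.
15.5 kHz ≤ fs/2 = 18.55 kHz, appears at 15.5 kHz.
73 kHz mod fs = 35.9 kHz.
35.9 kHz > fs/2 = 18.55 kHz, folds to fs − 35.9 kHz = 1.2 kHz.
118.5 kHz mod fs = 7.2 kHz.
7.2 kHz ≤ fs/2 = 18.55 kHz, appears at 7.2 kHz.
52.6 kHz and 95.8 kHz both map to 15.5 kHz.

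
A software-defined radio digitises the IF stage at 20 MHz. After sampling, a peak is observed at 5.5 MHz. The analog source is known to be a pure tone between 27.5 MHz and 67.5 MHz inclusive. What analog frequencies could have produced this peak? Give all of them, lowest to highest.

Frequencies that alias to 5.5 MHz are k·fs ± 5.5 MHz for integer k ≥ 0.
k=0: 5.5 MHz.
k=1: 14.5 MHz, 25.5 MHz.
k=2: 34.5 MHz, 45.5 MHz.
k=3: 54.5 MHz, 65.5 MHz.
k=4: 74.5 MHz, 85.5 MHz.
Within [27.5 MHz, 67.5 MHz]: 34.5 MHz, 45.5 MHz, 54.5 MHz, 65.5 MHz.

34.5 MHz, 45.5 MHz, 54.5 MHz, 65.5 MHz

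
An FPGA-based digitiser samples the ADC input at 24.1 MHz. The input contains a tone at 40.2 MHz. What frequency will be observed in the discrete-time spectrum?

40.2 MHz mod fs = 16.1 MHz.
16.1 MHz > fs/2 = 12.05 MHz, folds to fs − 16.1 MHz = 8 MHz.

8 MHz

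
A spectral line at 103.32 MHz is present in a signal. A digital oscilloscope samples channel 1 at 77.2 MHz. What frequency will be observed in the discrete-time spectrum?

26.12 MHz

103.32 MHz mod fs = 26.12 MHz.
26.12 MHz ≤ fs/2 = 38.6 MHz, appears at 26.12 MHz.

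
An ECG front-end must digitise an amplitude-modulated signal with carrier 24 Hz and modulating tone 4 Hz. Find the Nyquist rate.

AM sidebands sit at fc ± fm = 20 Hz and 28 Hz.
Highest-frequency component: 28 Hz.
Nyquist rate = 2 × 28 Hz = 56 Hz.

56 Hz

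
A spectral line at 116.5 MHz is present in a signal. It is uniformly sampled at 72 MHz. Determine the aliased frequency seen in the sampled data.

27.5 MHz

116.5 MHz mod fs = 44.5 MHz.
44.5 MHz > fs/2 = 36 MHz, folds to fs − 44.5 MHz = 27.5 MHz.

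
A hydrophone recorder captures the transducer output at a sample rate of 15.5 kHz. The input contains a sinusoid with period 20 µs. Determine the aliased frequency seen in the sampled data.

3.5 kHz

T = 20 µs → f = 1/T = 50 kHz.
50 kHz mod fs = 3.5 kHz.
3.5 kHz ≤ fs/2 = 7.75 kHz, appears at 3.5 kHz.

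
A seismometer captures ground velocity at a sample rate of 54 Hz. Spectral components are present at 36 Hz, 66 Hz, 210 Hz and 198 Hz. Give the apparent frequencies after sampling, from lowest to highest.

fs/2 = 27 Hz.
36 Hz > fs/2 = 27 Hz, folds to fs − 36 Hz = 18 Hz.
66 Hz mod fs = 12 Hz.
12 Hz ≤ fs/2 = 27 Hz, appears at 12 Hz.
210 Hz mod fs = 48 Hz.
48 Hz > fs/2 = 27 Hz, folds to fs − 48 Hz = 6 Hz.
198 Hz mod fs = 36 Hz.
36 Hz > fs/2 = 27 Hz, folds to fs − 36 Hz = 18 Hz.
Distinct values: {6 Hz, 12 Hz, 18 Hz}.

6 Hz, 12 Hz, 18 Hz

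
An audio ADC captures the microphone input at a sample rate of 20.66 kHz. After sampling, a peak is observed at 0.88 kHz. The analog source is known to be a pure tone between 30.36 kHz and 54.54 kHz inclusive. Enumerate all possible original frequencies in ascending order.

Frequencies that alias to 0.88 kHz are k·fs ± 0.88 kHz for integer k ≥ 0.
k=0: 0.88 kHz.
k=1: 19.78 kHz, 21.54 kHz.
k=2: 40.44 kHz, 42.2 kHz.
k=3: 61.1 kHz, 62.86 kHz.
Within [30.36 kHz, 54.54 kHz]: 40.44 kHz, 42.2 kHz.

40.44 kHz, 42.2 kHz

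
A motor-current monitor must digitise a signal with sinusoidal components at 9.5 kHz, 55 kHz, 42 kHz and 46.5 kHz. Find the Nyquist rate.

110 kHz

Highest-frequency component: 55 kHz.
Nyquist rate = 2 × 55 kHz = 110 kHz.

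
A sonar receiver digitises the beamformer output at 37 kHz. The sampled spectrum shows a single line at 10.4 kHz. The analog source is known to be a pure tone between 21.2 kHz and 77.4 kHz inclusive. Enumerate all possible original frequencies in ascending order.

Frequencies that alias to 10.4 kHz are k·fs ± 10.4 kHz for integer k ≥ 0.
k=0: 10.4 kHz.
k=1: 26.6 kHz, 47.4 kHz.
k=2: 63.6 kHz, 84.4 kHz.
k=3: 100.6 kHz, 121.4 kHz.
Within [21.2 kHz, 77.4 kHz]: 26.6 kHz, 47.4 kHz, 63.6 kHz.

26.6 kHz, 47.4 kHz, 63.6 kHz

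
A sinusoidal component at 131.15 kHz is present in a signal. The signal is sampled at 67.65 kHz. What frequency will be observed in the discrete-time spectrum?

4.15 kHz

131.15 kHz mod fs = 63.5 kHz.
63.5 kHz > fs/2 = 33.825 kHz, folds to fs − 63.5 kHz = 4.15 kHz.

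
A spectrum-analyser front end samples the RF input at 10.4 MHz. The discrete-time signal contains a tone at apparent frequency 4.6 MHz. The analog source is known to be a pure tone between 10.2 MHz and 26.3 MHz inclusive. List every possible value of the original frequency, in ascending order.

15 MHz, 16.2 MHz, 25.4 MHz

Frequencies that alias to 4.6 MHz are k·fs ± 4.6 MHz for integer k ≥ 0.
k=0: 4.6 MHz.
k=1: 5.8 MHz, 15 MHz.
k=2: 16.2 MHz, 25.4 MHz.
k=3: 26.6 MHz, 35.8 MHz.
Within [10.2 MHz, 26.3 MHz]: 15 MHz, 16.2 MHz, 25.4 MHz.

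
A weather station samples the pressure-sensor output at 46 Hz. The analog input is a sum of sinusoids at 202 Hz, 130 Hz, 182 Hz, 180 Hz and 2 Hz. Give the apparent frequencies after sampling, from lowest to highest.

fs/2 = 23 Hz.
202 Hz mod fs = 18 Hz.
18 Hz ≤ fs/2 = 23 Hz, appears at 18 Hz.
130 Hz mod fs = 38 Hz.
38 Hz > fs/2 = 23 Hz, folds to fs − 38 Hz = 8 Hz.
182 Hz mod fs = 44 Hz.
44 Hz > fs/2 = 23 Hz, folds to fs − 44 Hz = 2 Hz.
180 Hz mod fs = 42 Hz.
42 Hz > fs/2 = 23 Hz, folds to fs − 42 Hz = 4 Hz.
2 Hz ≤ fs/2 = 23 Hz, passes unchanged.
Distinct values: {2 Hz, 4 Hz, 8 Hz, 18 Hz}.

2 Hz, 4 Hz, 8 Hz, 18 Hz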